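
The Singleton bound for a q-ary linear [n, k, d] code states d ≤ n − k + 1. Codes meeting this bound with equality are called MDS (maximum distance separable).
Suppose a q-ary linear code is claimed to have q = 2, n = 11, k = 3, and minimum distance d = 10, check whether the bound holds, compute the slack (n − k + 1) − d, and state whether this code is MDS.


Singleton RHS = n − k + 1 = 9, slack = -1, bound violated (no such code; not MDS).

Singleton bound: d ≤ n − k + 1.
Here n = 11, k = 3, so n − k + 1 = 9.
Given d = 10, check d ≤ 9: NO.
Slack = (n − k + 1) − d = -1.
The slack is negative: d = 10 exceeds n − k + 1 = 9 by 1, so the Singleton bound is violated and no linear [11, 3, 10]_2 code can exist. In particular it is not MDS (MDS requires d = n − k + 1 exactly).
Description: the claimed parameters are [11, 3, 10]_2; such a code would be impossible (violates the Singleton bound).


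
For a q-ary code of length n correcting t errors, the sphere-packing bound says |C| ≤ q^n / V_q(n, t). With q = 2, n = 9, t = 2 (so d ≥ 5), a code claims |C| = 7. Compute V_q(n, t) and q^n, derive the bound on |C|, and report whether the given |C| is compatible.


V_q(n, t) = 46, q^n = 512, Hamming bound = 11, |C| = 7 ≤ bound (satisfied).

Step 1: Compute V_q(n, t) = Σ_{j=0}^2 C(n, j) (q−1)^j.
  j = 0: C(9,0)·(1)^0 = 1·1 = 1.
  j = 1: C(9,1)·(1)^1 = 9·1 = 9.
  j = 2: C(9,2)·(1)^2 = 36·1 = 36.
  V_q(n, t) = 1 + 9 + 36 = 46.
Step 2: q^n = 2^9 = 512.
Step 3: Hamming bound ⌊q^n / V_q(n,t)⌋ = ⌊512/46⌋ = 11.
Step 4: Compare |C| = 7 to 11: satisfied.
The claimed |C| lies below the Hamming bound.


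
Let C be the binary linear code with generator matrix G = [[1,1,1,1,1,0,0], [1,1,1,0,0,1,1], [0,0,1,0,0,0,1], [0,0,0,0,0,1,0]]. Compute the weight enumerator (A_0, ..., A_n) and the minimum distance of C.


Weight distribution: A_0 = 1, A_1 = 1, A_2 = 2, A_3 = 4, A_4 = 3, A_5 = 3, A_6 = 2. Minimum distance d = 1.

Enumerate all 2^4 = 16 messages m ∈ F_2^4.
For each, compute codeword c = mG in F_2^7, then tally its weight.
  m = 0000 → c = 0000000, weight = 0.
  m = 1000 → c = 1111100, weight = 5.
  m = 0100 → c = 1110011, weight = 5.
  m = 1100 → c = 0001111, weight = 4.
  m = 0010 → c = 0010001, weight = 2.
  m = 1010 → c = 1101101, weight = 5.
  m = 0110 → c = 1100010, weight = 3.
  m = 1110 → c = 0011110, weight = 4.
  m = 0001 → c = 0000010, weight = 1.
  m = 1001 → c = 1111110, weight = 6.
  m = 0101 → c = 1110001, weight = 4.
  m = 1101 → c = 0001101, weight = 3.
  m = 0011 → c = 0010011, weight = 3.
  m = 1011 → c = 1101111, weight = 6.
  m = 0111 → c = 1100000, weight = 2.
  m = 1111 → c = 0011100, weight = 3.
Tally weights:
  weight 0: 1 codewords.
  weight 1: 1 codewords.
  weight 2: 2 codewords.
  weight 3: 4 codewords.
  weight 4: 3 codewords.
  weight 5: 3 codewords.
  weight 6: 2 codewords.
Minimum distance d = smallest w > 0 with A_w > 0 = 1.
Sanity: Σ A_w = 16 = 2^4 = 16 ✓.


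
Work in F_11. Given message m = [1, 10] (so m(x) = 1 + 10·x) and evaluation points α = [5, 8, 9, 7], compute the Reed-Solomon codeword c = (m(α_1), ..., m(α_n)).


c = [7, 4, 3, 5]

Message polynomial: m(x) = 1 + 10·x (mod 11).
For each evaluation point α_i, compute m(α_i) mod 11:
  α_1 = 5: Horner steps 10 → 7, so m(5) = 7.
  α_2 = 8: Horner steps 10 → 4, so m(8) = 4.
  α_3 = 9: Horner steps 10 → 3, so m(9) = 3.
  α_4 = 7: Horner steps 10 → 5, so m(7) = 5.
Codeword c = [7, 4, 3, 5] ∈ F_11^4.


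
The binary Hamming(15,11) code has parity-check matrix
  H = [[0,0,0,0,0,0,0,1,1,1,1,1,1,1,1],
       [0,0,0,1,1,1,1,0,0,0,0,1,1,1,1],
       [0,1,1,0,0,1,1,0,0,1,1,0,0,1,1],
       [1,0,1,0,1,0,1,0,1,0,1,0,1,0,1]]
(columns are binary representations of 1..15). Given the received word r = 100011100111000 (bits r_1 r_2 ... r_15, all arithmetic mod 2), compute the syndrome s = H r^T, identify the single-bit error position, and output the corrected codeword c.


s = (1, 0, 0, 0)^T, error position = 8, corrected codeword c = 100011110111000

Compute s = H r^T mod 2 one row at a time:
  s_1 = 0 + 0 + 1 + 1 + 1 + 0 + 0 + 0 = 3 ≡ 1 (mod 2).
  s_2 = 0 + 1 + 1 + 1 + 1 + 0 + 0 + 0 = 4 ≡ 0 (mod 2).
  s_3 = 0 + 0 + 1 + 1 + 1 + 1 + 0 + 0 = 4 ≡ 0 (mod 2).
  s_4 = 1 + 0 + 1 + 1 + 0 + 1 + 0 + 0 = 4 ≡ 0 (mod 2).
s = (1, 0, 0, 0)^T — this equals column 8 of H (binary 1000), so error is at position 8.
Correct: flip bit 8 of r = 100011100111000 to get c = 100011110111000.


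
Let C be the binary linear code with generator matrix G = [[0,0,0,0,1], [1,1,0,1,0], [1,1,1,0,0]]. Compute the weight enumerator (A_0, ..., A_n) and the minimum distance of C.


Weight distribution: A_0 = 1, A_1 = 1, A_2 = 1, A_3 = 3, A_4 = 2. Minimum distance d = 1.

Enumerate all 2^3 = 8 messages m ∈ F_2^3.
For each, compute codeword c = mG in F_2^5, then tally its weight.
  m = 000 → c = 00000, weight = 0.
  m = 100 → c = 00001, weight = 1.
  m = 010 → c = 11010, weight = 3.
  m = 110 → c = 11011, weight = 4.
  m = 001 → c = 11100, weight = 3.
  m = 101 → c = 11101, weight = 4.
  m = 011 → c = 00110, weight = 2.
  m = 111 → c = 00111, weight = 3.
Tally weights:
  weight 0: 1 codewords.
  weight 1: 1 codewords.
  weight 2: 1 codewords.
  weight 3: 3 codewords.
  weight 4: 2 codewords.
Minimum distance d = smallest w > 0 with A_w > 0 = 1.
Sanity: Σ A_w = 8 = 2^3 = 8 ✓.


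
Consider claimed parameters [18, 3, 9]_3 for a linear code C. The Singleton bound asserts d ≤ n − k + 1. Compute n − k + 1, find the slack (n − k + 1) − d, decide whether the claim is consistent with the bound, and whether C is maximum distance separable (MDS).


Singleton RHS = n − k + 1 = 16, slack = 7, bound satisfied, not MDS.

Singleton bound: d ≤ n − k + 1.
Here n = 18, k = 3, so n − k + 1 = 16.
Given d = 9, check d ≤ 16: YES.
Slack = (n − k + 1) − d = 7.
The code is NOT MDS (slack = 7 > 0).
Description: the claimed parameters are [18, 3, 9]_3; such a code would be non-MDS.


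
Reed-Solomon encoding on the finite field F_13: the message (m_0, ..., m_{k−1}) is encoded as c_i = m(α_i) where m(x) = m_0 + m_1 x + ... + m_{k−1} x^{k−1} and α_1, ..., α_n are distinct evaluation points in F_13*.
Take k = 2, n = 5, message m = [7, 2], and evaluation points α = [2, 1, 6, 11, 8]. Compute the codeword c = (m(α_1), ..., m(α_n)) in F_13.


c = [11, 9, 6, 3, 10]

Message polynomial: m(x) = 7 + 2·x (mod 13).
For each evaluation point α_i, compute m(α_i) mod 13:
  α_1 = 2: Horner steps 2 → 11, so m(2) = 11.
  α_2 = 1: Horner steps 2 → 9, so m(1) = 9.
  α_3 = 6: Horner steps 2 → 6, so m(6) = 6.
  α_4 = 11: Horner steps 2 → 3, so m(11) = 3.
  α_5 = 8: Horner steps 2 → 10, so m(8) = 10.
Codeword c = [11, 9, 6, 3, 10] ∈ F_13^5.


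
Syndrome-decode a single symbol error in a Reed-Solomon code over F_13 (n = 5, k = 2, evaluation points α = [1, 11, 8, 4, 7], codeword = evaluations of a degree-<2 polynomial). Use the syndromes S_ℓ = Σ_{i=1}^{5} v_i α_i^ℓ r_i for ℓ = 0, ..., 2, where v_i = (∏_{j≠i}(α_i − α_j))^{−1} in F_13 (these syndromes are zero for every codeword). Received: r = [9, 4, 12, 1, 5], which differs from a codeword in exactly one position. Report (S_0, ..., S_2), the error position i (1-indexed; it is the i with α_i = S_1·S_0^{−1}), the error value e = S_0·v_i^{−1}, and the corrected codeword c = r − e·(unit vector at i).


S = (11, 12, 6), error at position 5, error magnitude e = 12, c = [9, 4, 12, 1, 6].

Step 1: column multipliers v_i = (∏_{j≠i}(α_i − α_j))^{−1} mod 13.
  i = 1 (α = 1): (1−11)(1−8)(1−4)(1−7) = (−10)·(−7)·(−3)·(−6) = 1260 ≡ 12, so v_1 = 12^{−1} = 12 (mod 13).
  i = 2 (α = 11): (11−1)(11−8)(11−4)(11−7) = 10·3·7·4 = 840 ≡ 8, so v_2 = 8^{−1} = 5 (mod 13).
  i = 3 (α = 8): (8−1)(8−11)(8−4)(8−7) = 7·(−3)·4·1 = −84 ≡ 7, so v_3 = 7^{−1} = 2 (mod 13).
  i = 4 (α = 4): (4−1)(4−11)(4−8)(4−7) = 3·(−7)·(−4)·(−3) = −252 ≡ 8, so v_4 = 8^{−1} = 5 (mod 13).
  i = 5 (α = 7): (7−1)(7−11)(7−8)(7−4) = 6·(−4)·(−1)·3 = 72 ≡ 7, so v_5 = 7^{−1} = 2 (mod 13).
  v = [12, 5, 2, 5, 2].
Step 2: syndromes of r = [9, 4, 12, 1, 5] (all sums mod 13).
  S_0 = Σ v_i r_i = 12·9 + 5·4 + 2·12 + 5·1 + 2·5 = 167 ≡ 11.
  S_1 = Σ v_i α_i r_i = 12·1·9 + 5·11·4 + 2·8·12 + 5·4·1 + 2·7·5 = 610 ≡ 12.
  α_i^2 mod 13 = [1, 4, 12, 3, 10].
  S_2 = Σ v_i α_i^2 r_i = 12·1·9 + 5·4·4 + 2·12·12 + 5·3·1 + 2·10·5 = 591 ≡ 6.
  S = (11, 12, 6) ≠ 0, so r is not a codeword (an error is present).
Step 3: locate the error. For a single error e at position i, S_ℓ = v_i·e·α_i^ℓ, so α_err = S_1/S_0.
  S_0^{−1} = 11^{−1} = 6 (mod 13), so α_err = 12·6 = 72 ≡ 7 = α_5. Error position i = 5.
  Consistency check: S_2/S_1 = 6·12 = 72 ≡ 7 = α_err ✓ (single-error assumption holds).
Step 4: error magnitude e = S_0/v_5 = S_0·∏_{j≠5}(α_5 − α_j) = 11·7 = 77 ≡ 12 (mod 13).
Step 5: correct position 5: c_5 = r_5 − e = 5 − 12 ≡ 6 (mod 13). Hence c = [9, 4, 12, 1, 6].
  Check: interpolating c through the α_i gives m(x) = 3 + 6·x (degree < 2) with m(α_i) = c_i for every i, so c is indeed a codeword.


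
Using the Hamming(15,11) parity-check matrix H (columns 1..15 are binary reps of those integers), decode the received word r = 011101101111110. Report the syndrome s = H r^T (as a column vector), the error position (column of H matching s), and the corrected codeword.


s = (0, 0, 1, 1)^T, error position = 3, corrected codeword c = 010101101111110

Compute s = H r^T mod 2 one row at a time:
  s_1 = 0 + 1 + 1 + 1 + 1 + 1 + 1 + 0 = 6 ≡ 0 (mod 2).
  s_2 = 1 + 0 + 1 + 1 + 1 + 1 + 1 + 0 = 6 ≡ 0 (mod 2).
  s_3 = 1 + 1 + 1 + 1 + 1 + 1 + 1 + 0 = 7 ≡ 1 (mod 2).
  s_4 = 0 + 1 + 0 + 1 + 1 + 1 + 1 + 0 = 5 ≡ 1 (mod 2).
s = (0, 0, 1, 1)^T — this equals column 3 of H (binary 0011), so error is at position 3.
Correct: flip bit 3 of r = 011101101111110 to get c = 010101101111110.


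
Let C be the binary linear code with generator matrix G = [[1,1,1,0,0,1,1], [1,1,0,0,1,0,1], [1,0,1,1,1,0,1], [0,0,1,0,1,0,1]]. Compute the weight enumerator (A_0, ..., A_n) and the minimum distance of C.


Weight distribution: A_0 = 1, A_2 = 2, A_3 = 4, A_4 = 5, A_5 = 4. Minimum distance d = 2.

Enumerate all 2^4 = 16 messages m ∈ F_2^4.
For each, compute codeword c = mG in F_2^7, then tally its weight.
  m = 0000 → c = 0000000, weight = 0.
  m = 1000 → c = 1110011, weight = 5.
  m = 0100 → c = 1100101, weight = 4.
  m = 1100 → c = 0010110, weight = 3.
  m = 0010 → c = 1011101, weight = 5.
  m = 1010 → c = 0101110, weight = 4.
  m = 0110 → c = 0111000, weight = 3.
  m = 1110 → c = 1001011, weight = 4.
  m = 0001 → c = 0010101, weight = 3.
  m = 1001 → c = 1100110, weight = 4.
  m = 0101 → c = 1110000, weight = 3.
  m = 1101 → c = 0000011, weight = 2.
  m = 0011 → c = 1001000, weight = 2.
  m = 1011 → c = 0111011, weight = 5.
  m = 0111 → c = 0101101, weight = 4.
  m = 1111 → c = 1011110, weight = 5.
Tally weights:
  weight 0: 1 codewords.
  weight 2: 2 codewords.
  weight 3: 4 codewords.
  weight 4: 5 codewords.
  weight 5: 4 codewords.
Minimum distance d = smallest w > 0 with A_w > 0 = 2.
Sanity: Σ A_w = 16 = 2^4 = 16 ✓.


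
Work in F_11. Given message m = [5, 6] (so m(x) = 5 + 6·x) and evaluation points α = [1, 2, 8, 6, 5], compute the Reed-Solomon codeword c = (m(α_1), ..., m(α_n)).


c = [0, 6, 9, 8, 2]

Message polynomial: m(x) = 5 + 6·x (mod 11).
For each evaluation point α_i, compute m(α_i) mod 11:
  α_1 = 1: Horner steps 6 → 0, so m(1) = 0.
  α_2 = 2: Horner steps 6 → 6, so m(2) = 6.
  α_3 = 8: Horner steps 6 → 9, so m(8) = 9.
  α_4 = 6: Horner steps 6 → 8, so m(6) = 8.
  α_5 = 5: Horner steps 6 → 2, so m(5) = 2.
Codeword c = [0, 6, 9, 8, 2] ∈ F_11^5.


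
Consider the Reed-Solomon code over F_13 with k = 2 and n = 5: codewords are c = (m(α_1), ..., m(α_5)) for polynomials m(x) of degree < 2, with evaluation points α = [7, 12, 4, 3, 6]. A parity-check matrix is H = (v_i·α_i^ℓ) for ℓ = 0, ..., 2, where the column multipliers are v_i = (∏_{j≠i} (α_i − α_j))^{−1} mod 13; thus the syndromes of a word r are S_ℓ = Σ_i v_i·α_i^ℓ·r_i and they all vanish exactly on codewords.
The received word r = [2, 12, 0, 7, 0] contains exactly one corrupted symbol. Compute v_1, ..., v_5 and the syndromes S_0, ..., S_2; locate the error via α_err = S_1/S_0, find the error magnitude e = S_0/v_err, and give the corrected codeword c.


S = (1, 4, 3), error at position 3, error magnitude e = 4, c = [2, 12, 9, 7, 0].

Step 1: column multipliers v_i = (∏_{j≠i}(α_i − α_j))^{−1} mod 13.
  i = 1 (α = 7): (7−12)(7−4)(7−3)(7−6) = (−5)·3·4·1 = −60 ≡ 5, so v_1 = 5^{−1} = 8 (mod 13).
  i = 2 (α = 12): (12−7)(12−4)(12−3)(12−6) = 5·8·9·6 = 2160 ≡ 2, so v_2 = 2^{−1} = 7 (mod 13).
  i = 3 (α = 4): (4−7)(4−12)(4−3)(4−6) = (−3)·(−8)·1·(−2) = −48 ≡ 4, so v_3 = 4^{−1} = 10 (mod 13).
  i = 4 (α = 3): (3−7)(3−12)(3−4)(3−6) = (−4)·(−9)·(−1)·(−3) = 108 ≡ 4, so v_4 = 4^{−1} = 10 (mod 13).
  i = 5 (α = 6): (6−7)(6−12)(6−4)(6−3) = (−1)·(−6)·2·3 = 36 ≡ 10, so v_5 = 10^{−1} = 4 (mod 13).
  v = [8, 7, 10, 10, 4].
Step 2: syndromes of r = [2, 12, 0, 7, 0] (all sums mod 13).
  S_0 = Σ v_i r_i = 8·2 + 7·12 + 10·0 + 10·7 + 4·0 = 170 ≡ 1.
  S_1 = Σ v_i α_i r_i = 8·7·2 + 7·12·12 + 10·4·0 + 10·3·7 + 4·6·0 = 1330 ≡ 4.
  α_i^2 mod 13 = [10, 1, 3, 9, 10].
  S_2 = Σ v_i α_i^2 r_i = 8·10·2 + 7·1·12 + 10·3·0 + 10·9·7 + 4·10·0 = 874 ≡ 3.
  S = (1, 4, 3) ≠ 0, so r is not a codeword (an error is present).
Step 3: locate the error. For a single error e at position i, S_ℓ = v_i·e·α_i^ℓ, so α_err = S_1/S_0.
  S_0^{−1} = 1^{−1} = 1 (mod 13), so α_err = 4·1 = 4 ≡ 4 = α_3. Error position i = 3.
  Consistency check: S_2/S_1 = 3·10 = 30 ≡ 4 = α_err ✓ (single-error assumption holds).
Step 4: error magnitude e = S_0/v_3 = S_0·∏_{j≠3}(α_3 − α_j) = 1·4 = 4 ≡ 4 (mod 13).
Step 5: correct position 3: c_3 = r_3 − e = 0 − 4 ≡ 9 (mod 13). Hence c = [2, 12, 9, 7, 0].
  Check: interpolating c through the α_i gives m(x) = 1 + 2·x (degree < 2) with m(α_i) = c_i for every i, so c is indeed a codeword.


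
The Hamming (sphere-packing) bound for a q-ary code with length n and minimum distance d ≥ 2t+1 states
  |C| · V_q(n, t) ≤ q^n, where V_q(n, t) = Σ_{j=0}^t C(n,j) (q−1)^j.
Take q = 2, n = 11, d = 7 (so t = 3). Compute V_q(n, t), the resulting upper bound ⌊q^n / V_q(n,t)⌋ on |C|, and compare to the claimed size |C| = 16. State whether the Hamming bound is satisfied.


V_q(n, t) = 232, q^n = 2048, Hamming bound = 8, |C| = 16 > bound (violated).

Step 1: Compute V_q(n, t) = Σ_{j=0}^3 C(n, j) (q−1)^j.
  j = 0: C(11,0)·(1)^0 = 1·1 = 1.
  j = 1: C(11,1)·(1)^1 = 11·1 = 11.
  j = 2: C(11,2)·(1)^2 = 55·1 = 55.
  j = 3: C(11,3)·(1)^3 = 165·1 = 165.
  V_q(n, t) = 1 + 11 + 55 + 165 = 232.
Step 2: q^n = 2^11 = 2048.
Step 3: Hamming bound ⌊q^n / V_q(n,t)⌋ = ⌊2048/232⌋ = 8.
Step 4: Compare |C| = 16 to 8: violated.
The claimed |C| lies above the Hamming bound, so no 2-ary code of length 11 with d ≥ 7 can have 16 codewords.


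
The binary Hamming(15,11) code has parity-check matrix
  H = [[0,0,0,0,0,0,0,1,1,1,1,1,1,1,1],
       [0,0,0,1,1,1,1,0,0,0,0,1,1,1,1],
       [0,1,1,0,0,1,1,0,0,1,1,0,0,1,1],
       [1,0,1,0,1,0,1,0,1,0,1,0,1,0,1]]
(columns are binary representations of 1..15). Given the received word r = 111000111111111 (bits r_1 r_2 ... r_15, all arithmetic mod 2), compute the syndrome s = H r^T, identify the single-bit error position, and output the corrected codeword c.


s = (0, 1, 1, 1)^T, error position = 7, corrected codeword c = 111000011111111

Compute s = H r^T mod 2 one row at a time:
  s_1 = 1 + 1 + 1 + 1 + 1 + 1 + 1 + 1 = 8 ≡ 0 (mod 2).
  s_2 = 0 + 0 + 0 + 1 + 1 + 1 + 1 + 1 = 5 ≡ 1 (mod 2).
  s_3 = 1 + 1 + 0 + 1 + 1 + 1 + 1 + 1 = 7 ≡ 1 (mod 2).
  s_4 = 1 + 1 + 0 + 1 + 1 + 1 + 1 + 1 = 7 ≡ 1 (mod 2).
s = (0, 1, 1, 1)^T — this equals column 7 of H (binary 0111), so error is at position 7.
Correct: flip bit 7 of r = 111000111111111 to get c = 111000011111111.


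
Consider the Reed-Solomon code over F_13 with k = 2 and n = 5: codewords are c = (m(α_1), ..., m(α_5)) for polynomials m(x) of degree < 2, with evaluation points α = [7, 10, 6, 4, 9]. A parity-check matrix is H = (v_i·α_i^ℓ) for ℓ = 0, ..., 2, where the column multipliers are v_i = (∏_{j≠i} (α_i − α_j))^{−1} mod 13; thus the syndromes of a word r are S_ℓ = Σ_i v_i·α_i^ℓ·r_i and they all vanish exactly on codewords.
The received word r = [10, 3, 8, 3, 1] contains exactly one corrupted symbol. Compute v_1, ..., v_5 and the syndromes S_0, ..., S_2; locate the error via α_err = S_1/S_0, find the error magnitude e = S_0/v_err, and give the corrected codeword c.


S = (7, 2, 8), error at position 4, error magnitude e = 12, c = [10, 3, 8, 4, 1].

Step 1: column multipliers v_i = (∏_{j≠i}(α_i − α_j))^{−1} mod 13.
  i = 1 (α = 7): (7−10)(7−6)(7−4)(7−9) = (−3)·1·3·(−2) = 18 ≡ 5, so v_1 = 5^{−1} = 8 (mod 13).
  i = 2 (α = 10): (10−7)(10−6)(10−4)(10−9) = 3·4·6·1 = 72 ≡ 7, so v_2 = 7^{−1} = 2 (mod 13).
  i = 3 (α = 6): (6−7)(6−10)(6−4)(6−9) = (−1)·(−4)·2·(−3) = −24 ≡ 2, so v_3 = 2^{−1} = 7 (mod 13).
  i = 4 (α = 4): (4−7)(4−10)(4−6)(4−9) = (−3)·(−6)·(−2)·(−5) = 180 ≡ 11, so v_4 = 11^{−1} = 6 (mod 13).
  i = 5 (α = 9): (9−7)(9−10)(9−6)(9−4) = 2·(−1)·3·5 = −30 ≡ 9, so v_5 = 9^{−1} = 3 (mod 13).
  v = [8, 2, 7, 6, 3].
Step 2: syndromes of r = [10, 3, 8, 3, 1] (all sums mod 13).
  S_0 = Σ v_i r_i = 8·10 + 2·3 + 7·8 + 6·3 + 3·1 = 163 ≡ 7.
  S_1 = Σ v_i α_i r_i = 8·7·10 + 2·10·3 + 7·6·8 + 6·4·3 + 3·9·1 = 1055 ≡ 2.
  α_i^2 mod 13 = [10, 9, 10, 3, 3].
  S_2 = Σ v_i α_i^2 r_i = 8·10·10 + 2·9·3 + 7·10·8 + 6·3·3 + 3·3·1 = 1477 ≡ 8.
  S = (7, 2, 8) ≠ 0, so r is not a codeword (an error is present).
Step 3: locate the error. For a single error e at position i, S_ℓ = v_i·e·α_i^ℓ, so α_err = S_1/S_0.
  S_0^{−1} = 7^{−1} = 2 (mod 13), so α_err = 2·2 = 4 ≡ 4 = α_4. Error position i = 4.
  Consistency check: S_2/S_1 = 8·7 = 56 ≡ 4 = α_err ✓ (single-error assumption holds).
Step 4: error magnitude e = S_0/v_4 = S_0·∏_{j≠4}(α_4 − α_j) = 7·11 = 77 ≡ 12 (mod 13).
Step 5: correct position 4: c_4 = r_4 − e = 3 − 12 ≡ 4 (mod 13). Hence c = [10, 3, 8, 4, 1].
  Check: interpolating c through the α_i gives m(x) = 9 + 2·x (degree < 2) with m(α_i) = c_i for every i, so c is indeed a codeword.


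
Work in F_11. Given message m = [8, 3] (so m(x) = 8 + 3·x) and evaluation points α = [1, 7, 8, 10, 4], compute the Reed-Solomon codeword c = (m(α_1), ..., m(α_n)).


c = [0, 7, 10, 5, 9]

Message polynomial: m(x) = 8 + 3·x (mod 11).
For each evaluation point α_i, compute m(α_i) mod 11:
  α_1 = 1: Horner steps 3 → 0, so m(1) = 0.
  α_2 = 7: Horner steps 3 → 7, so m(7) = 7.
  α_3 = 8: Horner steps 3 → 10, so m(8) = 10.
  α_4 = 10: Horner steps 3 → 5, so m(10) = 5.
  α_5 = 4: Horner steps 3 → 9, so m(4) = 9.
Codeword c = [0, 7, 10, 5, 9] ∈ F_11^5.


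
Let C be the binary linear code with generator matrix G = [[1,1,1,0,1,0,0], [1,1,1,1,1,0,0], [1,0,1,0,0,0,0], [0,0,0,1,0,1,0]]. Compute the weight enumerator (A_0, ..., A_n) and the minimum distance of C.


Weight distribution: A_0 = 1, A_1 = 2, A_2 = 3, A_3 = 4, A_4 = 3, A_5 = 2, A_6 = 1. Minimum distance d = 1.

Enumerate all 2^4 = 16 messages m ∈ F_2^4.
For each, compute codeword c = mG in F_2^7, then tally its weight.
  m = 0000 → c = 0000000, weight = 0.
  m = 1000 → c = 1110100, weight = 4.
  m = 0100 → c = 1111100, weight = 5.
  m = 1100 → c = 0001000, weight = 1.
  m = 0010 → c = 1010000, weight = 2.
  m = 1010 → c = 0100100, weight = 2.
  m = 0110 → c = 0101100, weight = 3.
  m = 1110 → c = 1011000, weight = 3.
  m = 0001 → c = 0001010, weight = 2.
  m = 1001 → c = 1111110, weight = 6.
  m = 0101 → c = 1110110, weight = 5.
  m = 1101 → c = 0000010, weight = 1.
  m = 0011 → c = 1011010, weight = 4.
  m = 1011 → c = 0101110, weight = 4.
  m = 0111 → c = 0100110, weight = 3.
  m = 1111 → c = 1010010, weight = 3.
Tally weights:
  weight 0: 1 codewords.
  weight 1: 2 codewords.
  weight 2: 3 codewords.
  weight 3: 4 codewords.
  weight 4: 3 codewords.
  weight 5: 2 codewords.
  weight 6: 1 codewords.
Minimum distance d = smallest w > 0 with A_w > 0 = 1.
Sanity: Σ A_w = 16 = 2^4 = 16 ✓.


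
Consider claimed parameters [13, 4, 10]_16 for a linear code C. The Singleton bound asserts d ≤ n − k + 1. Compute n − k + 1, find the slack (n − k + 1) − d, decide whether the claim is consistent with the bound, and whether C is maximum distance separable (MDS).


Singleton RHS = n − k + 1 = 10, slack = 0, bound satisfied, MDS.

Singleton bound: d ≤ n − k + 1.
Here n = 13, k = 4, so n − k + 1 = 10.
Given d = 10, check d ≤ 10: YES.
Slack = (n − k + 1) − d = 0.
The code is MDS (slack = 0).
Description: the claimed parameters are [13, 4, 10]_16; such a code would be MDS (meets Singleton bound).


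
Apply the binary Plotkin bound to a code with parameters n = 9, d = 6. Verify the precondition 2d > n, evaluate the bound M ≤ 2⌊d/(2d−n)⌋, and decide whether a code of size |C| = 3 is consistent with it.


Plotkin bound M ≤ 4; given |C| = 3 ≤ bound (satisfied).

Check applicability: 2d = 12, n = 9.
2d − n = 3 > 0, so Plotkin applies.
Compute d/(2d−n) = 6/3 ≈ 2.0000.
⌊d/(2d−n)⌋ = 2.
Plotkin bound: M ≤ 2·2 = 4.
Given |C| = 3, check: satisfied.
This |C| is below the Plotkin bound.


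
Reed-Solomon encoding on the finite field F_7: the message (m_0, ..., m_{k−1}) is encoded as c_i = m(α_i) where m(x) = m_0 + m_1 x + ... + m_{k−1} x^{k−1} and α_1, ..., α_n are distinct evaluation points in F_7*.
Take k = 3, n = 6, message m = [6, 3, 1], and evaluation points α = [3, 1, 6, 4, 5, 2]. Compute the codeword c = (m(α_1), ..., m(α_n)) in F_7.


c = [3, 3, 4, 6, 4, 2]

Message polynomial: m(x) = 6 + 3·x + 1·x^2 (mod 7).
For each evaluation point α_i, compute m(α_i) mod 7:
  α_1 = 3: Horner steps 1 → 6 → 3, so m(3) = 3.
  α_2 = 1: Horner steps 1 → 4 → 3, so m(1) = 3.
  α_3 = 6: Horner steps 1 → 2 → 4, so m(6) = 4.
  α_4 = 4: Horner steps 1 → 0 → 6, so m(4) = 6.
  α_5 = 5: Horner steps 1 → 1 → 4, so m(5) = 4.
  α_6 = 2: Horner steps 1 → 5 → 2, so m(2) = 2.
Codeword c = [3, 3, 4, 6, 4, 2] ∈ F_7^6.


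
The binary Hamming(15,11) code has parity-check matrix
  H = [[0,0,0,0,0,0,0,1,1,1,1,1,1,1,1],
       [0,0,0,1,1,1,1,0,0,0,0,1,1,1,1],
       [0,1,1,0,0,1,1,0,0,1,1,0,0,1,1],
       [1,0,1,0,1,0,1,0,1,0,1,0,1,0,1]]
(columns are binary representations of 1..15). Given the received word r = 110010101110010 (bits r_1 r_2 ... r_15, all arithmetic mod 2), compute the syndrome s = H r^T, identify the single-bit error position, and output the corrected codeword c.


s = (0, 1, 1, 1)^T, error position = 7, corrected codeword c = 110010001110010

Compute s = H r^T mod 2 one row at a time:
  s_1 = 0 + 1 + 1 + 1 + 0 + 0 + 1 + 0 = 4 ≡ 0 (mod 2).
  s_2 = 0 + 1 + 0 + 1 + 0 + 0 + 1 + 0 = 3 ≡ 1 (mod 2).
  s_3 = 1 + 0 + 0 + 1 + 1 + 1 + 1 + 0 = 5 ≡ 1 (mod 2).
  s_4 = 1 + 0 + 1 + 1 + 1 + 1 + 0 + 0 = 5 ≡ 1 (mod 2).
s = (0, 1, 1, 1)^T — this equals column 7 of H (binary 0111), so error is at position 7.
Correct: flip bit 7 of r = 110010101110010 to get c = 110010001110010.


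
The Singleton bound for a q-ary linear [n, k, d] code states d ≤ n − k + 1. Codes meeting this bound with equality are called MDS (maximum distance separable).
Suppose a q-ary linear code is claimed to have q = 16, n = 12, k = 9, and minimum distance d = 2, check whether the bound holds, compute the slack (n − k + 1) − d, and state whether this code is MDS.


Singleton RHS = n − k + 1 = 4, slack = 2, bound satisfied, not MDS.

Singleton bound: d ≤ n − k + 1.
Here n = 12, k = 9, so n − k + 1 = 4.
Given d = 2, check d ≤ 4: YES.
Slack = (n − k + 1) − d = 2.
The code is NOT MDS (slack = 2 > 0).
Description: the claimed parameters are [12, 9, 2]_16; such a code would be non-MDS.


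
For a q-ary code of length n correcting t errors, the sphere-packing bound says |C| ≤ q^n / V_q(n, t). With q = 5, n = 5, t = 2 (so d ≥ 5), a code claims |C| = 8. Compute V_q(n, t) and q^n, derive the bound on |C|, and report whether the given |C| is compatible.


V_q(n, t) = 181, q^n = 3125, Hamming bound = 17, |C| = 8 ≤ bound (satisfied).

Step 1: Compute V_q(n, t) = Σ_{j=0}^2 C(n, j) (q−1)^j.
  j = 0: C(5,0)·(4)^0 = 1·1 = 1.
  j = 1: C(5,1)·(4)^1 = 5·4 = 20.
  j = 2: C(5,2)·(4)^2 = 10·16 = 160.
  V_q(n, t) = 1 + 20 + 160 = 181.
Step 2: q^n = 5^5 = 3125.
Step 3: Hamming bound ⌊q^n / V_q(n,t)⌋ = ⌊3125/181⌋ = 17.
Step 4: Compare |C| = 8 to 17: satisfied.
The claimed |C| lies below the Hamming bound.


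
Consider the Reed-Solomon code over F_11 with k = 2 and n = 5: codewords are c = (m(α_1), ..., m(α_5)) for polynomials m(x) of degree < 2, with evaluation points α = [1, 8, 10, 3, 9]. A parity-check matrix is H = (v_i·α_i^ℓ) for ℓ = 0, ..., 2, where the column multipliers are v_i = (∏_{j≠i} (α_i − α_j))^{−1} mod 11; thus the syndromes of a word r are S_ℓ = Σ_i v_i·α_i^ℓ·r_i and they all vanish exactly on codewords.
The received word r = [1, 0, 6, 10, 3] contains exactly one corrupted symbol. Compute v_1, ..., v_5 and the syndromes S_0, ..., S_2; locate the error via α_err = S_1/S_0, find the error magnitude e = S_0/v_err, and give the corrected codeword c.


S = (4, 1, 3), error at position 4, error magnitude e = 3, c = [1, 0, 6, 7, 3].

Step 1: column multipliers v_i = (∏_{j≠i}(α_i − α_j))^{−1} mod 11.
  i = 1 (α = 1): (1−8)(1−10)(1−3)(1−9) = (−7)·(−9)·(−2)·(−8) = 1008 ≡ 7, so v_1 = 7^{−1} = 8 (mod 11).
  i = 2 (α = 8): (8−1)(8−10)(8−3)(8−9) = 7·(−2)·5·(−1) = 70 ≡ 4, so v_2 = 4^{−1} = 3 (mod 11).
  i = 3 (α = 10): (10−1)(10−8)(10−3)(10−9) = 9·2·7·1 = 126 ≡ 5, so v_3 = 5^{−1} = 9 (mod 11).
  i = 4 (α = 3): (3−1)(3−8)(3−10)(3−9) = 2·(−5)·(−7)·(−6) = −420 ≡ 9, so v_4 = 9^{−1} = 5 (mod 11).
  i = 5 (α = 9): (9−1)(9−8)(9−10)(9−3) = 8·1·(−1)·6 = −48 ≡ 7, so v_5 = 7^{−1} = 8 (mod 11).
  v = [8, 3, 9, 5, 8].
Step 2: syndromes of r = [1, 0, 6, 10, 3] (all sums mod 11).
  S_0 = Σ v_i r_i = 8·1 + 3·0 + 9·6 + 5·10 + 8·3 = 136 ≡ 4.
  S_1 = Σ v_i α_i r_i = 8·1·1 + 3·8·0 + 9·10·6 + 5·3·10 + 8·9·3 = 914 ≡ 1.
  α_i^2 mod 11 = [1, 9, 1, 9, 4].
  S_2 = Σ v_i α_i^2 r_i = 8·1·1 + 3·9·0 + 9·1·6 + 5·9·10 + 8·4·3 = 608 ≡ 3.
  S = (4, 1, 3) ≠ 0, so r is not a codeword (an error is present).
Step 3: locate the error. For a single error e at position i, S_ℓ = v_i·e·α_i^ℓ, so α_err = S_1/S_0.
  S_0^{−1} = 4^{−1} = 3 (mod 11), so α_err = 1·3 = 3 ≡ 3 = α_4. Error position i = 4.
  Consistency check: S_2/S_1 = 3·1 = 3 ≡ 3 = α_err ✓ (single-error assumption holds).
Step 4: error magnitude e = S_0/v_4 = S_0·∏_{j≠4}(α_4 − α_j) = 4·9 = 36 ≡ 3 (mod 11).
Step 5: correct position 4: c_4 = r_4 − e = 10 − 3 ≡ 7 (mod 11). Hence c = [1, 0, 6, 7, 3].
  Check: interpolating c through the α_i gives m(x) = 9 + 3·x (degree < 2) with m(α_i) = c_i for every i, so c is indeed a codeword.


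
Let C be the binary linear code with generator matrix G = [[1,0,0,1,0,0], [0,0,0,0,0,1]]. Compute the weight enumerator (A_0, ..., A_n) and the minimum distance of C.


Weight distribution: A_0 = 1, A_1 = 1, A_2 = 1, A_3 = 1. Minimum distance d = 1.

Enumerate all 2^2 = 4 messages m ∈ F_2^2.
For each, compute codeword c = mG in F_2^6, then tally its weight.
  m = 00 → c = 000000, weight = 0.
  m = 10 → c = 100100, weight = 2.
  m = 01 → c = 000001, weight = 1.
  m = 11 → c = 100101, weight = 3.
Tally weights:
  weight 0: 1 codewords.
  weight 1: 1 codewords.
  weight 2: 1 codewords.
  weight 3: 1 codewords.
Minimum distance d = smallest w > 0 with A_w > 0 = 1.
Sanity: Σ A_w = 4 = 2^2 = 4 ✓.


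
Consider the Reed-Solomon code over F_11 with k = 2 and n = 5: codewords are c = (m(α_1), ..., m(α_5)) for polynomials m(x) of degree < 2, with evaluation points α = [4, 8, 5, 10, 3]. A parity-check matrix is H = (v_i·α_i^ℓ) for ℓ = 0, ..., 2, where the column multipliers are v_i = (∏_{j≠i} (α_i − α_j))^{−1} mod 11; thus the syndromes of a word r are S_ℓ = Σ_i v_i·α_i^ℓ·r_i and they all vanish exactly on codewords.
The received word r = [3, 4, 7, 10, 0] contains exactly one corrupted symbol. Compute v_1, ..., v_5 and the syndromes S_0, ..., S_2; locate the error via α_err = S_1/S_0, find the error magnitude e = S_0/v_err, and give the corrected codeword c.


S = (7, 2, 10), error at position 3, error magnitude e = 1, c = [3, 4, 6, 10, 0].

Step 1: column multipliers v_i = (∏_{j≠i}(α_i − α_j))^{−1} mod 11.
  i = 1 (α = 4): (4−8)(4−5)(4−10)(4−3) = (−4)·(−1)·(−6)·1 = −24 ≡ 9, so v_1 = 9^{−1} = 5 (mod 11).
  i = 2 (α = 8): (8−4)(8−5)(8−10)(8−3) = 4·3·(−2)·5 = −120 ≡ 1, so v_2 = 1^{−1} = 1 (mod 11).
  i = 3 (α = 5): (5−4)(5−8)(5−10)(5−3) = 1·(−3)·(−5)·2 = 30 ≡ 8, so v_3 = 8^{−1} = 7 (mod 11).
  i = 4 (α = 10): (10−4)(10−8)(10−5)(10−3) = 6·2·5·7 = 420 ≡ 2, so v_4 = 2^{−1} = 6 (mod 11).
  i = 5 (α = 3): (3−4)(3−8)(3−5)(3−10) = (−1)·(−5)·(−2)·(−7) = 70 ≡ 4, so v_5 = 4^{−1} = 3 (mod 11).
  v = [5, 1, 7, 6, 3].
Step 2: syndromes of r = [3, 4, 7, 10, 0] (all sums mod 11).
  S_0 = Σ v_i r_i = 5·3 + 1·4 + 7·7 + 6·10 + 3·0 = 128 ≡ 7.
  S_1 = Σ v_i α_i r_i = 5·4·3 + 1·8·4 + 7·5·7 + 6·10·10 + 3·3·0 = 937 ≡ 2.
  α_i^2 mod 11 = [5, 9, 3, 1, 9].
  S_2 = Σ v_i α_i^2 r_i = 5·5·3 + 1·9·4 + 7·3·7 + 6·1·10 + 3·9·0 = 318 ≡ 10.
  S = (7, 2, 10) ≠ 0, so r is not a codeword (an error is present).
Step 3: locate the error. For a single error e at position i, S_ℓ = v_i·e·α_i^ℓ, so α_err = S_1/S_0.
  S_0^{−1} = 7^{−1} = 8 (mod 11), so α_err = 2·8 = 16 ≡ 5 = α_3. Error position i = 3.
  Consistency check: S_2/S_1 = 10·6 = 60 ≡ 5 = α_err ✓ (single-error assumption holds).
Step 4: error magnitude e = S_0/v_3 = S_0·∏_{j≠3}(α_3 − α_j) = 7·8 = 56 ≡ 1 (mod 11).
Step 5: correct position 3: c_3 = r_3 − e = 7 − 1 ≡ 6 (mod 11). Hence c = [3, 4, 6, 10, 0].
  Check: interpolating c through the α_i gives m(x) = 2 + 3·x (degree < 2) with m(α_i) = c_i for every i, so c is indeed a codeword.


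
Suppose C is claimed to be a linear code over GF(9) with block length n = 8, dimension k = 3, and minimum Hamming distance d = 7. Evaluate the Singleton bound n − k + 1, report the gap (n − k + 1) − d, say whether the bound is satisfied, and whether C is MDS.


Singleton RHS = n − k + 1 = 6, slack = -1, bound violated (no such code; not MDS).

Singleton bound: d ≤ n − k + 1.
Here n = 8, k = 3, so n − k + 1 = 6.
Given d = 7, check d ≤ 6: NO.
Slack = (n − k + 1) − d = -1.
The slack is negative: d = 7 exceeds n − k + 1 = 6 by 1, so the Singleton bound is violated and no linear [8, 3, 7]_9 code can exist. In particular it is not MDS (MDS requires d = n − k + 1 exactly).
Description: the claimed parameters are [8, 3, 7]_9; such a code would be impossible (violates the Singleton bound).


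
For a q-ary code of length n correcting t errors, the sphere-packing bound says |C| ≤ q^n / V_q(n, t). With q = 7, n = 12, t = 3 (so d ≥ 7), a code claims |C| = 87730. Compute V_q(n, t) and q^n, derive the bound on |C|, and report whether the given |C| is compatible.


V_q(n, t) = 49969, q^n = 13841287201, Hamming bound = 276997, |C| = 87730 ≤ bound (satisfied).

Step 1: Compute V_q(n, t) = Σ_{j=0}^3 C(n, j) (q−1)^j.
  j = 0: C(12,0)·(6)^0 = 1·1 = 1.
  j = 1: C(12,1)·(6)^1 = 12·6 = 72.
  j = 2: C(12,2)·(6)^2 = 66·36 = 2376.
  j = 3: C(12,3)·(6)^3 = 220·216 = 47520.
  V_q(n, t) = 1 + 72 + 2376 + 47520 = 49969.
Step 2: q^n = 7^12 = 13841287201.
Step 3: Hamming bound ⌊q^n / V_q(n,t)⌋ = ⌊13841287201/49969⌋ = 276997.
Step 4: Compare |C| = 87730 to 276997: satisfied.
The claimed |C| lies below the Hamming bound.


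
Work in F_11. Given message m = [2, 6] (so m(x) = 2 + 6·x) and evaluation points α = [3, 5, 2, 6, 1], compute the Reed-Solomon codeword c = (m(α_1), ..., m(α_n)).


c = [9, 10, 3, 5, 8]

Message polynomial: m(x) = 2 + 6·x (mod 11).
For each evaluation point α_i, compute m(α_i) mod 11:
  α_1 = 3: Horner steps 6 → 9, so m(3) = 9.
  α_2 = 5: Horner steps 6 → 10, so m(5) = 10.
  α_3 = 2: Horner steps 6 → 3, so m(2) = 3.
  α_4 = 6: Horner steps 6 → 5, so m(6) = 5.
  α_5 = 1: Horner steps 6 → 8, so m(1) = 8.
Codeword c = [9, 10, 3, 5, 8] ∈ F_11^5.


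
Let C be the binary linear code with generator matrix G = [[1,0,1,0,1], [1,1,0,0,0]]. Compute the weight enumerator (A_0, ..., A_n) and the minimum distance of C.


Weight distribution: A_0 = 1, A_2 = 1, A_3 = 2. Minimum distance d = 2.

Enumerate all 2^2 = 4 messages m ∈ F_2^2.
For each, compute codeword c = mG in F_2^5, then tally its weight.
  m = 00 → c = 00000, weight = 0.
  m = 10 → c = 10101, weight = 3.
  m = 01 → c = 11000, weight = 2.
  m = 11 → c = 01101, weight = 3.
Tally weights:
  weight 0: 1 codewords.
  weight 2: 1 codewords.
  weight 3: 2 codewords.
Minimum distance d = smallest w > 0 with A_w > 0 = 2.
Sanity: Σ A_w = 4 = 2^2 = 4 ✓.


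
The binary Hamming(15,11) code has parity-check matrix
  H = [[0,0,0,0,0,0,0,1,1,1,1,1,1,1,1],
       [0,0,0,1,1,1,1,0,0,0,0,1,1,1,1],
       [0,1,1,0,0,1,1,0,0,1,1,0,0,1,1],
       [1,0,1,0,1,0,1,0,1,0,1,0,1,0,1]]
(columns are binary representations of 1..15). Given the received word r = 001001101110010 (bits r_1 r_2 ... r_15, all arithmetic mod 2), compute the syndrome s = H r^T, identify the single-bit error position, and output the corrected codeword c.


s = (0, 1, 0, 0)^T, error position = 4, corrected codeword c = 001101101110010

Compute s = H r^T mod 2 one row at a time:
  s_1 = 0 + 1 + 1 + 1 + 0 + 0 + 1 + 0 = 4 ≡ 0 (mod 2).
  s_2 = 0 + 0 + 1 + 1 + 0 + 0 + 1 + 0 = 3 ≡ 1 (mod 2).
  s_3 = 0 + 1 + 1 + 1 + 1 + 1 + 1 + 0 = 6 ≡ 0 (mod 2).
  s_4 = 0 + 1 + 0 + 1 + 1 + 1 + 0 + 0 = 4 ≡ 0 (mod 2).
s = (0, 1, 0, 0)^T — this equals column 4 of H (binary 0100), so error is at position 4.
Correct: flip bit 4 of r = 001001101110010 to get c = 001101101110010.


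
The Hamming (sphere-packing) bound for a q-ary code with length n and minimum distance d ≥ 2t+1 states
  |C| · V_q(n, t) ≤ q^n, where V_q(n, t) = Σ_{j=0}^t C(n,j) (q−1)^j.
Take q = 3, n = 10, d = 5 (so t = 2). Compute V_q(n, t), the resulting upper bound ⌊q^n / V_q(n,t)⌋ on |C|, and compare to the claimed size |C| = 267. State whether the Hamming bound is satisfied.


V_q(n, t) = 201, q^n = 59049, Hamming bound = 293, |C| = 267 ≤ bound (satisfied).

Step 1: Compute V_q(n, t) = Σ_{j=0}^2 C(n, j) (q−1)^j.
  j = 0: C(10,0)·(2)^0 = 1·1 = 1.
  j = 1: C(10,1)·(2)^1 = 10·2 = 20.
  j = 2: C(10,2)·(2)^2 = 45·4 = 180.
  V_q(n, t) = 1 + 20 + 180 = 201.
Step 2: q^n = 3^10 = 59049.
Step 3: Hamming bound ⌊q^n / V_q(n,t)⌋ = ⌊59049/201⌋ = 293.
Step 4: Compare |C| = 267 to 293: satisfied.
The claimed |C| lies below the Hamming bound.


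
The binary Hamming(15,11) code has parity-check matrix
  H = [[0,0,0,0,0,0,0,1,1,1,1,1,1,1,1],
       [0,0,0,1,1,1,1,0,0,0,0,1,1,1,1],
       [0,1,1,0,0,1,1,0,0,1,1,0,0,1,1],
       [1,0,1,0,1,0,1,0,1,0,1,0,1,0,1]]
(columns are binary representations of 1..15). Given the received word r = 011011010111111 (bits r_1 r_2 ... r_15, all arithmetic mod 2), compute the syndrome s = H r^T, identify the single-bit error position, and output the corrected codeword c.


s = (1, 0, 1, 1)^T, error position = 11, corrected codeword c = 011011010101111

Compute s = H r^T mod 2 one row at a time:
  s_1 = 1 + 0 + 1 + 1 + 1 + 1 + 1 + 1 = 7 ≡ 1 (mod 2).
  s_2 = 0 + 1 + 1 + 0 + 1 + 1 + 1 + 1 = 6 ≡ 0 (mod 2).
  s_3 = 1 + 1 + 1 + 0 + 1 + 1 + 1 + 1 = 7 ≡ 1 (mod 2).
  s_4 = 0 + 1 + 1 + 0 + 0 + 1 + 1 + 1 = 5 ≡ 1 (mod 2).
s = (1, 0, 1, 1)^T — this equals column 11 of H (binary 1011), so error is at position 11.
Correct: flip bit 11 of r = 011011010111111 to get c = 011011010101111.


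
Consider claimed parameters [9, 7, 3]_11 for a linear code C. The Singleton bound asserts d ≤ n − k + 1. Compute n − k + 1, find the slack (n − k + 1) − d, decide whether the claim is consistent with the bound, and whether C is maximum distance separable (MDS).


Singleton RHS = n − k + 1 = 3, slack = 0, bound satisfied, MDS.

Singleton bound: d ≤ n − k + 1.
Here n = 9, k = 7, so n − k + 1 = 3.
Given d = 3, check d ≤ 3: YES.
Slack = (n − k + 1) − d = 0.
The code is MDS (slack = 0).
Description: the claimed parameters are [9, 7, 3]_11; such a code would be MDS (meets Singleton bound).


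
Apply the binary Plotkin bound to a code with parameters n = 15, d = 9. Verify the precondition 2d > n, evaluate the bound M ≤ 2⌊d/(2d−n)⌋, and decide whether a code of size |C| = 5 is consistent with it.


Plotkin bound M ≤ 6; given |C| = 5 ≤ bound (satisfied).

Check applicability: 2d = 18, n = 15.
2d − n = 3 > 0, so Plotkin applies.
Compute d/(2d−n) = 9/3 ≈ 3.0000.
⌊d/(2d−n)⌋ = 3.
Plotkin bound: M ≤ 2·3 = 6.
Given |C| = 5, check: satisfied.
This |C| is below the Plotkin bound.


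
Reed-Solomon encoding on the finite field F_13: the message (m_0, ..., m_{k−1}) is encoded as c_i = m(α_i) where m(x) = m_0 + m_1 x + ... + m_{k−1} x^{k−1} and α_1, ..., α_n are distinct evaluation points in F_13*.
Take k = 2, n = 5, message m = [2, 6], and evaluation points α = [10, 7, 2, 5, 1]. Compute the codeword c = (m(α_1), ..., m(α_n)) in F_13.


c = [10, 5, 1, 6, 8]

Message polynomial: m(x) = 2 + 6·x (mod 13).
For each evaluation point α_i, compute m(α_i) mod 13:
  α_1 = 10: Horner steps 6 → 10, so m(10) = 10.
  α_2 = 7: Horner steps 6 → 5, so m(7) = 5.
  α_3 = 2: Horner steps 6 → 1, so m(2) = 1.
  α_4 = 5: Horner steps 6 → 6, so m(5) = 6.
  α_5 = 1: Horner steps 6 → 8, so m(1) = 8.
Codeword c = [10, 5, 1, 6, 8] ∈ F_13^5.


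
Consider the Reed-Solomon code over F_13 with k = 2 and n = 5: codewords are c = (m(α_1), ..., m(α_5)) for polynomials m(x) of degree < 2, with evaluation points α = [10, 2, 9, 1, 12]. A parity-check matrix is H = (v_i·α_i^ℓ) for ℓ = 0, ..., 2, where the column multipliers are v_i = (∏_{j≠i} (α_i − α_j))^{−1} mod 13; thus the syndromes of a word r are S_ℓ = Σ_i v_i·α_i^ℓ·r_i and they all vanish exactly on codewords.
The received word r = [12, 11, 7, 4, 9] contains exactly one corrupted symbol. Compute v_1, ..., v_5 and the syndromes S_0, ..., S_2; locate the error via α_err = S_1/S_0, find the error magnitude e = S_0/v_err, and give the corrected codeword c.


S = (2, 2, 2), error at position 4, error magnitude e = 11, c = [12, 11, 7, 6, 9].

Step 1: column multipliers v_i = (∏_{j≠i}(α_i − α_j))^{−1} mod 13.
  i = 1 (α = 10): (10−2)(10−9)(10−1)(10−12) = 8·1·9·(−2) = −144 ≡ 12, so v_1 = 12^{−1} = 12 (mod 13).
  i = 2 (α = 2): (2−10)(2−9)(2−1)(2−12) = (−8)·(−7)·1·(−10) = −560 ≡ 12, so v_2 = 12^{−1} = 12 (mod 13).
  i = 3 (α = 9): (9−10)(9−2)(9−1)(9−12) = (−1)·7·8·(−3) = 168 ≡ 12, so v_3 = 12^{−1} = 12 (mod 13).
  i = 4 (α = 1): (1−10)(1−2)(1−9)(1−12) = (−9)·(−1)·(−8)·(−11) = 792 ≡ 12, so v_4 = 12^{−1} = 12 (mod 13).
  i = 5 (α = 12): (12−10)(12−2)(12−9)(12−1) = 2·10·3·11 = 660 ≡ 10, so v_5 = 10^{−1} = 4 (mod 13).
  v = [12, 12, 12, 12, 4].
Step 2: syndromes of r = [12, 11, 7, 4, 9] (all sums mod 13).
  S_0 = Σ v_i r_i = 12·12 + 12·11 + 12·7 + 12·4 + 4·9 = 444 ≡ 2.
  S_1 = Σ v_i α_i r_i = 12·10·12 + 12·2·11 + 12·9·7 + 12·1·4 + 4·12·9 = 2940 ≡ 2.
  α_i^2 mod 13 = [9, 4, 3, 1, 1].
  S_2 = Σ v_i α_i^2 r_i = 12·9·12 + 12·4·11 + 12·3·7 + 12·1·4 + 4·1·9 = 2160 ≡ 2.
  S = (2, 2, 2) ≠ 0, so r is not a codeword (an error is present).
Step 3: locate the error. For a single error e at position i, S_ℓ = v_i·e·α_i^ℓ, so α_err = S_1/S_0.
  S_0^{−1} = 2^{−1} = 7 (mod 13), so α_err = 2·7 = 14 ≡ 1 = α_4. Error position i = 4.
  Consistency check: S_2/S_1 = 2·7 = 14 ≡ 1 = α_err ✓ (single-error assumption holds).
Step 4: error magnitude e = S_0/v_4 = S_0·∏_{j≠4}(α_4 − α_j) = 2·12 = 24 ≡ 11 (mod 13).
Step 5: correct position 4: c_4 = r_4 − e = 4 − 11 ≡ 6 (mod 13). Hence c = [12, 11, 7, 6, 9].
  Check: interpolating c through the α_i gives m(x) = 1 + 5·x (degree < 2) with m(α_i) = c_i for every i, so c is indeed a codeword.
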